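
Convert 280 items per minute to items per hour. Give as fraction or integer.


Converting from per minute to per hour
Rate = 280 items per minute
Multiply by 60: 280 * 60
= 16800 items per hour

16800


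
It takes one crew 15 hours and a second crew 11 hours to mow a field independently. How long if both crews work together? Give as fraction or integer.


Rate of A = 1/15 job per hour
Rate of B = 1/11 job per hour
Combined rate = 1/15 + 1/11
Find common denominator: (11 + 15)/(15*11) = 26/165
Combined rate = 26/165 job per hour
Time together = 1 / (26/165) = 165/26 hours

165/26


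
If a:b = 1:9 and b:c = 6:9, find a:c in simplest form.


Given a:b = 1:9 and b:c = 6:9
Make b consistent. Multiply first ratio by 6: a:b = 6:54
Multiply second ratio by 9: b:c = 54:81
Now b = 54 in both, so a:b:c = 6:54:81
Therefore a:c = 6:81
Simplify by GCD: a:c = 2:27

2:27


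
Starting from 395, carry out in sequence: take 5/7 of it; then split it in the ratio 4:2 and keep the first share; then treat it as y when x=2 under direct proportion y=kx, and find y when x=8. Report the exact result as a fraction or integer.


Start with 395.
Step 1: Take 5/7: 395 * 5/7 = 1975/7
Step 2: Split 4:2, first share = 1975/7 * 4/6 = 3950/21
Step 3: Direct prop: k = (3950/21)/2; new y = k*8 = 3950/21*8/2 = 15800/21
Final result = 15800/21

15800/21


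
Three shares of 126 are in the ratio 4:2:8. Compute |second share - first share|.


Total parts = 4 + 2 + 8 = 14
Value per part = 126 / 14 = 9
Shares: 4*9=36, 2*9=18, 8*9=72
Second share = 18, first share = 36
Difference = |18 - 36| = 18

18


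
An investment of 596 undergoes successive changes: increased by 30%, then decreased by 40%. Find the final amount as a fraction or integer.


Start: 596
Step 1: increase by 30% => multiply by 130/100
  596 * 130/100 = 3874/5
Step 2: decrease by 40% => multiply by 60/100
  3874/5 * 60/100 = 11622/25
Final value = 11622/25

11622/25


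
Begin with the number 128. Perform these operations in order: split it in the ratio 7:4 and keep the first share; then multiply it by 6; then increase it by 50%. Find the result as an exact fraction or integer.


Start with 128.
Step 1: Split 7:4, first share = 128 * 7/11 = 896/11
Step 2: Multiply by 6: 896/11 * 6 = 5376/11
Step 3: Increase by 50%: 5376/11 * 150/100 = 8064/11
Final result = 8064/11

8064/11


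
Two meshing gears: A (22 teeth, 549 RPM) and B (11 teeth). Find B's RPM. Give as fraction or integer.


Gear ratio: teeth_A * RPM_A = teeth_B * RPM_B
22 * 549 = 11 * RPM_B
12078 = 11 * RPM_B
RPM_B = 12078 / 11
RPM_B = 1098

1098


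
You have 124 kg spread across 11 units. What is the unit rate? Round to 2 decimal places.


Total kg = 124
Number of units = 11
Unit rate = 124 / 11
= 11.27 kg per unit

11.27


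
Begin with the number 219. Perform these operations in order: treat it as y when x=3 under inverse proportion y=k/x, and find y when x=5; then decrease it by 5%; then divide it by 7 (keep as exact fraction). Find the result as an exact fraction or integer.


Start with 219.
Step 1: Inverse prop: k = (219)*3; new y = k/5 = 219*3/5 = 657/5
Step 2: Decrease by 5%: 657/5 * 95/100 = 12483/100
Step 3: Divide by 7: 12483/100 / 7 = 12483/700
Final result = 12483/700

12483/700


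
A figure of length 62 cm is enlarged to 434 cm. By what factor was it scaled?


Original length = 62 cm
Scaled length = 434 cm
Scale factor = 434 / 62
= 7

7


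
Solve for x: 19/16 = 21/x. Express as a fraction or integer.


Setting up: 19/16 = 21/x
Cross multiply: 19 * x = 16 * 21
19x = 336
x = 336/19
x = 336/19

336/19


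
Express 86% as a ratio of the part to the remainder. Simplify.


Part = 86%, Remainder = 14%
Ratio = 86:14
GCD(86, 14) = 2
Simplify: 43:7 = 43:7

43:7


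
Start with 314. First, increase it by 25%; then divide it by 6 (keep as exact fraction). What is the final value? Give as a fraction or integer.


Start with 314.
Step 1: Increase by 25%: 314 * 125/100 = 785/2
Step 2: Divide by 6: 785/2 / 6 = 785/12
Final result = 785/12

785/12


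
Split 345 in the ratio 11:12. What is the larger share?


Total parts = 11 + 12 = 23
Value per part = 345 / 23 = 15
First share = 11 * 15 = 165
Second share = 12 * 15 = 180
Larger share = 180

180


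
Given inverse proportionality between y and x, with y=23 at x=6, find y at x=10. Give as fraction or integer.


Inverse proportion: y = k/x
Find k: k = 6 * 23 = 138
Compute y at x=10: y = 138/10
y = 69/5

69/5


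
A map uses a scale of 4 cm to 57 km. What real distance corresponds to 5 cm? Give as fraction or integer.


Map scale: 4 cm = 57 km
Measured distance on map = 5 cm
Set up proportion: 5 * 57 / 4
= 285 / 4
= 285/4 km

285/4


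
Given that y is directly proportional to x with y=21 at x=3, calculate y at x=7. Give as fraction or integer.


Direct proportion: y = kx
Find k: k = 21/3 = 7
Compute y at x=7: y = 7 * 7
y = 49

49


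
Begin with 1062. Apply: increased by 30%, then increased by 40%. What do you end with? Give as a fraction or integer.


Start: 1062
Step 1: increase by 30% => multiply by 130/100
  1062 * 130/100 = 6903/5
Step 2: increase by 40% => multiply by 140/100
  6903/5 * 140/100 = 48321/25
Final value = 48321/25

48321/25


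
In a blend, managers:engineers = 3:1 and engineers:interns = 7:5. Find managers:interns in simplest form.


Given a:b = 3:1 and b:c = 7:5
Make b consistent. Multiply first ratio by 7: a:b = 21:7
Multiply second ratio by 1: b:c = 7:5
Now b = 7 in both, so a:b:c = 21:7:5
Therefore a:c = 21:5
Simplify by GCD: a:c = 21:5

21:5


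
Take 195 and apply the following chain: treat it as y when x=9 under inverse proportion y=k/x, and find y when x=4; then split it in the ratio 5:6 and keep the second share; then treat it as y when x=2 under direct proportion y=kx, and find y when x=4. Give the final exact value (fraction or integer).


Start with 195.
Step 1: Inverse prop: k = (195)*9; new y = k/4 = 195*9/4 = 1755/4
Step 2: Split 5:6, second share = 1755/4 * 6/11 = 5265/22
Step 3: Direct prop: k = (5265/22)/2; new y = k*4 = 5265/22*4/2 = 5265/11
Final result = 5265/11

5265/11


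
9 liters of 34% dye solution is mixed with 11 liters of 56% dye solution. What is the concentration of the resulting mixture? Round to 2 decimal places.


Solute in mixture 1 = 34% of 9 L = 9*34/100 = 153/50 L
Solute in mixture 2 = 56% of 11 L = 11*56/100 = 154/25 L
Total solute = 153/50 + 154/25 = 461/50 L
Total volume = 9 + 11 = 20 L
Final concentration = 461/50/20 * 100 = 46.10%

46.10


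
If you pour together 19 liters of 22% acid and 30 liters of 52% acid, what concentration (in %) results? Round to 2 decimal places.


Solute in mixture 1 = 22% of 19 L = 19*22/100 = 209/50 L
Solute in mixture 2 = 52% of 30 L = 30*52/100 = 78/5 L
Total solute = 209/50 + 78/5 = 989/50 L
Total volume = 19 + 30 = 49 L
Final concentration = 989/50/49 * 100 = 40.37%

40.37


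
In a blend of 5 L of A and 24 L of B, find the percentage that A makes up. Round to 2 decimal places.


Volume of A = 5 L
Volume of B = 24 L
Total volume = 5 + 24 = 29 L
Percentage of A = (5/29) * 100
= 17.24%

17.24


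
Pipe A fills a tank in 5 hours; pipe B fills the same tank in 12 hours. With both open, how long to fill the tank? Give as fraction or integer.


Rate of A = 1/5 job per hour
Rate of B = 1/12 job per hour
Combined rate = 1/5 + 1/12
Find common denominator: (12 + 5)/(5*12) = 17/60
Combined rate = 17/60 job per hour
Time together = 1 / (17/60) = 60/17 hours

60/17


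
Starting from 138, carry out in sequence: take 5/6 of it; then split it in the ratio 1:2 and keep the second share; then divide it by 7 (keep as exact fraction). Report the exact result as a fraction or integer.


Start with 138.
Step 1: Take 5/6: 138 * 5/6 = 115
Step 2: Split 1:2, second share = 115 * 2/3 = 230/3
Step 3: Divide by 7: 230/3 / 7 = 230/21
Final result = 230/21

230/21


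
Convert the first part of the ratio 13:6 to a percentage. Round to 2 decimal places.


Total parts = 13 + 6 = 19
First part fraction = 13/19
Percentage = (13/19) * 100
= 0.684211 * 100
= 68.42%

68.42


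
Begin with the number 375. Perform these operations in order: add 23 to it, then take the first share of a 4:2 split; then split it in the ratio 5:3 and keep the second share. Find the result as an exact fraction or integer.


Start with 375.
Step 1: Add 23: 375+23=398; split 4:2 first = 398*4/6 = 796/3
Step 2: Split 5:3, second share = 796/3 * 3/8 = 199/2
Final result = 199/2

199/2


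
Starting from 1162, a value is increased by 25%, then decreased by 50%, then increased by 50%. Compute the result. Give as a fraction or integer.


Start: 1162
Step 1: increase by 25% => multiply by 125/100
  1162 * 125/100 = 2905/2
Step 2: decrease by 50% => multiply by 50/100
  2905/2 * 50/100 = 2905/4
Step 3: increase by 50% => multiply by 150/100
  2905/4 * 150/100 = 8715/8
Final value = 8715/8

8715/8


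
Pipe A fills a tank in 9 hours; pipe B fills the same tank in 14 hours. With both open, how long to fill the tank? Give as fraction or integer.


Rate of A = 1/9 job per hour
Rate of B = 1/14 job per hour
Combined rate = 1/9 + 1/14
Find common denominator: (14 + 9)/(9*14) = 23/126
Combined rate = 23/126 job per hour
Time together = 1 / (23/126) = 126/23 hours

126/23


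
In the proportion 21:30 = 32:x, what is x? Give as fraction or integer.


Setting up: 21/30 = 32/x
Cross multiply: 21 * x = 30 * 32
21x = 960
x = 960/21
x = 320/7

320/7


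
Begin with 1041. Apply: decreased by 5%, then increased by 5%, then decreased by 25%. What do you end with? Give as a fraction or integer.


Start: 1041
Step 1: decrease by 5% => multiply by 95/100
  1041 * 95/100 = 19779/20
Step 2: increase by 5% => multiply by 105/100
  19779/20 * 105/100 = 415359/400
Step 3: decrease by 25% => multiply by 75/100
  415359/400 * 75/100 = 1246077/1600
Final value = 1246077/1600

1246077/1600


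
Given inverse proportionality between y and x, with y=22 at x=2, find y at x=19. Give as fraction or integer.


Inverse proportion: y = k/x
Find k: k = 2 * 22 = 44
Compute y at x=19: y = 44/19
y = 44/19

44/19


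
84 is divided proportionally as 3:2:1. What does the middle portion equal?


Ratio = 3:2:1
Total parts = 3 + 2 + 1 = 6
Value per part = 84 / 6 = 14
First share = 3 * 14 = 42
Middle share = 2 * 14 = 28
Third share = 1 * 14 = 14

28


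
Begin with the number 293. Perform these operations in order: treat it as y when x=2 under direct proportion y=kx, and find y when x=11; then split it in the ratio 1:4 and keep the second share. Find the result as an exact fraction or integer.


Start with 293.
Step 1: Direct prop: k = (293)/2; new y = k*11 = 293*11/2 = 3223/2
Step 2: Split 1:4, second share = 3223/2 * 4/5 = 6446/5
Final result = 6446/5

6446/5


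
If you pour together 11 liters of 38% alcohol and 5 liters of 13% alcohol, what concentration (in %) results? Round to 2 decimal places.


Solute in mixture 1 = 38% of 11 L = 11*38/100 = 209/50 L
Solute in mixture 2 = 13% of 5 L = 5*13/100 = 13/20 L
Total solute = 209/50 + 13/20 = 483/100 L
Total volume = 11 + 5 = 16 L
Final concentration = 483/100/16 * 100 = 30.19%

30.19


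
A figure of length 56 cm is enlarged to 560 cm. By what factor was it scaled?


Original length = 56 cm
Scaled length = 560 cm
Scale factor = 560 / 56
= 10

10


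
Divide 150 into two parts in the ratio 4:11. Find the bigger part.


Total parts = 4 + 11 = 15
Value per part = 150 / 15 = 10
First share = 4 * 10 = 40
Second share = 11 * 10 = 110
Larger share = 110

110


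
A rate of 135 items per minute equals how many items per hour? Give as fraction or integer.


Converting from per minute to per hour
Rate = 135 items per minute
Multiply by 60: 135 * 60
= 8100 items per hour

8100


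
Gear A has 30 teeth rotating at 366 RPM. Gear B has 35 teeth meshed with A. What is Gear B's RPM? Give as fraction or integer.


Gear ratio: teeth_A * RPM_A = teeth_B * RPM_B
30 * 366 = 35 * RPM_B
10980 = 35 * RPM_B
RPM_B = 10980 / 35
RPM_B = 2196/7

2196/7


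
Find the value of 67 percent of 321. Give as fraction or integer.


Compute 67% of 321
Convert percentage: 67% = 67/100
Multiply: 321 * 67/100
= 21507/100
= 21507/100

21507/100


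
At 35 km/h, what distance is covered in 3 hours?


Using distance = speed * time
Speed = 35 km/h
Time = 3 hours
Distance = 35 * 3
= 105 km

105


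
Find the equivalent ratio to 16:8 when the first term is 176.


Original ratio: 16:8
First term target: 176
Scale factor = 176 / 16 = 11
Multiply second term: 8 * 11 = 88
Equivalent ratio = 176:88

176:88


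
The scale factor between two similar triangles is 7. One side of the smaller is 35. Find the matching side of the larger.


Similar triangles have proportional sides
Scale factor = 7
Smaller side = 35
Corresponding larger side = 35 * 7
= 245

245


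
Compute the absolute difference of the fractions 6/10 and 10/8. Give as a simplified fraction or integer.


Simplify: 6/10 = 3/5 and 10/8 = 5/4
Find common denominator: LCD = 20
Convert: 12/20 and 25/20
Difference = |12 - 25|/20 = 13/20
Simplified = 13/20

13/20


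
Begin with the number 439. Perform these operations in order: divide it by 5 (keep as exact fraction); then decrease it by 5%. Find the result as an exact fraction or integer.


Start with 439.
Step 1: Divide by 5: 439 / 5 = 439/5
Step 2: Decrease by 5%: 439/5 * 95/100 = 8341/100
Final result = 8341/100

8341/100


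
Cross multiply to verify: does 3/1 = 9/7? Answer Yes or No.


Cross multiply to check 3/1 = 9/7
Left cross product: 3 * 7 = 21
Right cross product: 1 * 9 = 9
21 != 9
Not equal, so proportions differ => No

No


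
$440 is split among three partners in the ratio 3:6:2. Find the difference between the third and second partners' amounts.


Total parts = 3 + 6 + 2 = 11
Value per part = 440 / 11 = 40
Shares: 3*40=120, 6*40=240, 2*40=80
Third share = 80, second share = 240
Difference = |80 - 240| = 160

160


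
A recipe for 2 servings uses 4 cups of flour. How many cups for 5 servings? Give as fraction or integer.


Original: 4 cups for 2 servings
Target servings = 5
Scaling factor = 5/2
New amount = 4 * 5/2
= 20/2
= 10 cups

10


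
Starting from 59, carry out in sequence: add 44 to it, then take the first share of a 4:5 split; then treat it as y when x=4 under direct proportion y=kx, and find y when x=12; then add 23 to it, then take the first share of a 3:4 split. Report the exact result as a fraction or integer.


Start with 59.
Step 1: Add 44: 59+44=103; split 4:5 first = 103*4/9 = 412/9
Step 2: Direct prop: k = (412/9)/4; new y = k*12 = 412/9*12/4 = 412/3
Step 3: Add 23: 412/3+23=481/3; split 3:4 first = 481/3*3/7 = 481/7
Final result = 481/7

481/7


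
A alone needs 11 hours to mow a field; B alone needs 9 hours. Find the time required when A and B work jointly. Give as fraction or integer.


Rate of A = 1/11 job per hour
Rate of B = 1/9 job per hour
Combined rate = 1/11 + 1/9
Find common denominator: (9 + 11)/(11*9) = 20/99
Combined rate = 20/99 job per hour
Time together = 1 / (20/99) = 99/20 hours

99/20


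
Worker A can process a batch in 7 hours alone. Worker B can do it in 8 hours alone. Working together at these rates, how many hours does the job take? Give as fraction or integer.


Rate of A = 1/7 job per hour
Rate of B = 1/8 job per hour
Combined rate = 1/7 + 1/8
Find common denominator: (8 + 7)/(7*8) = 15/56
Combined rate = 15/56 job per hour
Time together = 1 / (15/56) = 56/15 hours

56/15


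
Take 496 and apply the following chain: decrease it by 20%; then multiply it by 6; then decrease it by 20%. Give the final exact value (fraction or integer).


Start with 496.
Step 1: Decrease by 20%: 496 * 80/100 = 1984/5
Step 2: Multiply by 6: 1984/5 * 6 = 11904/5
Step 3: Decrease by 20%: 11904/5 * 80/100 = 47616/25
Final result = 47616/25

47616/25


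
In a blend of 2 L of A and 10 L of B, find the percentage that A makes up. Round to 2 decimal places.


Volume of A = 2 L
Volume of B = 10 L
Total volume = 2 + 10 = 12 L
Percentage of A = (2/12) * 100
= 16.67%

16.67


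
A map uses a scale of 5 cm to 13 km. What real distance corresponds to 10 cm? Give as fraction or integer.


Map scale: 5 cm = 13 km
Measured distance on map = 10 cm
Set up proportion: 10 * 13 / 5
= 130 / 5
= 26 km

26


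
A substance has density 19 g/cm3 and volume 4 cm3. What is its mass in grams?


Using mass = density * volume
Density = 19 g/cm3
Volume = 4 cm3
Mass = 19 * 4
= 76 g

76


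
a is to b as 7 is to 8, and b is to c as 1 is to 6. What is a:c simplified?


Given a:b = 7:8 and b:c = 1:6
Make b consistent. Multiply first ratio by 1: a:b = 7:8
Multiply second ratio by 8: b:c = 8:48
Now b = 8 in both, so a:b:c = 7:8:48
Therefore a:c = 7:48
Simplify by GCD: a:c = 7:48

7:48


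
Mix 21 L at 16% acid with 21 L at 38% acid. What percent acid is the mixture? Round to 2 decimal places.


Solute in mixture 1 = 16% of 21 L = 21*16/100 = 84/25 L
Solute in mixture 2 = 38% of 21 L = 21*38/100 = 399/50 L
Total solute = 84/25 + 399/50 = 567/50 L
Total volume = 21 + 21 = 42 L
Final concentration = 567/50/42 * 100 = 27.00%

27.00


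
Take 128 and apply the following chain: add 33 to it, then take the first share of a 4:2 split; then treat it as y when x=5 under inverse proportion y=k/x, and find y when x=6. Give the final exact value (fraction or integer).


Start with 128.
Step 1: Add 33: 128+33=161; split 4:2 first = 161*4/6 = 322/3
Step 2: Inverse prop: k = (322/3)*5; new y = k/6 = 322/3*5/6 = 805/9
Final result = 805/9

805/9


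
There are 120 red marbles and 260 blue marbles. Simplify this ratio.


Find GCD(120, 260)
GCD = 20
Divide both by 20: 120/20 = 6, 260/20 = 13
Simplified ratio = 6:13

6:13


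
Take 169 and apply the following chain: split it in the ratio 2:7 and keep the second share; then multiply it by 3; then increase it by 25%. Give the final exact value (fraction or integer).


Start with 169.
Step 1: Split 2:7, second share = 169 * 7/9 = 1183/9
Step 2: Multiply by 3: 1183/9 * 3 = 1183/3
Step 3: Increase by 25%: 1183/3 * 125/100 = 5915/12
Final result = 5915/12

5915/12


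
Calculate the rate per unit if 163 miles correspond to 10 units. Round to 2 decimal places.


Total miles = 163
Number of units = 10
Unit rate = 163 / 10
= 16.30 miles per unit

16.30


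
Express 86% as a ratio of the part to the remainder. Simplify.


Part = 86%, Remainder = 14%
Ratio = 86:14
GCD(86, 14) = 2
Simplify: 43:7 = 43:7

43:7


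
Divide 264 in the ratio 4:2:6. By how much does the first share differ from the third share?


Total parts = 4 + 2 + 6 = 12
Value per part = 264 / 12 = 22
Shares: 4*22=88, 2*22=44, 6*22=132
First share = 88, third share = 132
Difference = |88 - 132| = 44

44


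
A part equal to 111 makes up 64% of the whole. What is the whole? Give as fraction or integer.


Given: 111 is 64% of the whole
Set up: 111 = 64/100 * whole
whole = 111 * 100 / 64
whole = 11100 / 64
whole = 2775/16

2775/16


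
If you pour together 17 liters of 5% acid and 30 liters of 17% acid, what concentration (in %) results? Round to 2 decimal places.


Solute in mixture 1 = 5% of 17 L = 17*5/100 = 17/20 L
Solute in mixture 2 = 17% of 30 L = 30*17/100 = 51/10 L
Total solute = 17/20 + 51/10 = 119/20 L
Total volume = 17 + 30 = 47 L
Final concentration = 119/20/47 * 100 = 12.66%

12.66


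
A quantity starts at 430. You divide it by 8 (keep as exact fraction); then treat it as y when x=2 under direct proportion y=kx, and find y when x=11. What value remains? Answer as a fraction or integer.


Start with 430.
Step 1: Divide by 8: 430 / 8 = 215/4
Step 2: Direct prop: k = (215/4)/2; new y = k*11 = 215/4*11/2 = 2365/8
Final result = 2365/8

2365/8


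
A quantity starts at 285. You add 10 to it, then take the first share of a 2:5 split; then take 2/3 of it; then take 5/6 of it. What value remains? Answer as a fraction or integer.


Start with 285.
Step 1: Add 10: 285+10=295; split 2:5 first = 295*2/7 = 590/7
Step 2: Take 2/3: 590/7 * 2/3 = 1180/21
Step 3: Take 5/6: 1180/21 * 5/6 = 2950/63
Final result = 2950/63

2950/63


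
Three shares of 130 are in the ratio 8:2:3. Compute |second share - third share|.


Total parts = 8 + 2 + 3 = 13
Value per part = 130 / 13 = 10
Shares: 8*10=80, 2*10=20, 3*10=30
Second share = 20, third share = 30
Difference = |20 - 30| = 10

10


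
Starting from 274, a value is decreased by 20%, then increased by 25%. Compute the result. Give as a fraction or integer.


Start: 274
Step 1: decrease by 20% => multiply by 80/100
  274 * 80/100 = 1096/5
Step 2: increase by 25% => multiply by 125/100
  1096/5 * 125/100 = 274
Final value = 274

274


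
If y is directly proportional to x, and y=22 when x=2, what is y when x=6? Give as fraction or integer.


Direct proportion: y = kx
Find k: k = 22/2 = 11
Compute y at x=6: y = 11 * 6
y = 66

66


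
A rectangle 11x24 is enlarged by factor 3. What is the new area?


Original dimensions: 11 x 24
Enlargement factor = 3
New width = 11 * 3 = 33
New height = 24 * 3 = 72
New area = 33 * 72 = 2376

2376


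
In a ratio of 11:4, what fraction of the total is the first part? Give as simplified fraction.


Total parts = 11 + 4 = 15
First part fraction = 11/15
Simplify: 11/15 = 11/15

11/15


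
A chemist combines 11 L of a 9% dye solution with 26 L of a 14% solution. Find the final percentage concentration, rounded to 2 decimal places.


Solute in mixture 1 = 9% of 11 L = 11*9/100 = 99/100 L
Solute in mixture 2 = 14% of 26 L = 26*14/100 = 91/25 L
Total solute = 99/100 + 91/25 = 463/100 L
Total volume = 11 + 26 = 37 L
Final concentration = 463/100/37 * 100 = 12.51%

12.51


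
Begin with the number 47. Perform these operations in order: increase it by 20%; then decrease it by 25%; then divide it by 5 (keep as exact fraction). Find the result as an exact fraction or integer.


Start with 47.
Step 1: Increase by 20%: 47 * 120/100 = 282/5
Step 2: Decrease by 25%: 282/5 * 75/100 = 423/10
Step 3: Divide by 5: 423/10 / 5 = 423/50
Final result = 423/50

423/50


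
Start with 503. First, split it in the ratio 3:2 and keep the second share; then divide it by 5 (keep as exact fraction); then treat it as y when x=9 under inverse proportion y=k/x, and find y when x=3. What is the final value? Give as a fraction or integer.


Start with 503.
Step 1: Split 3:2, second share = 503 * 2/5 = 1006/5
Step 2: Divide by 5: 1006/5 / 5 = 1006/25
Step 3: Inverse prop: k = (1006/25)*9; new y = k/3 = 1006/25*9/3 = 3018/25
Final result = 3018/25

3018/25


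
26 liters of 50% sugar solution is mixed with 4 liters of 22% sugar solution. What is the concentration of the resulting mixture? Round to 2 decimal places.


Solute in mixture 1 = 50% of 26 L = 26*50/100 = 13 L
Solute in mixture 2 = 22% of 4 L = 4*22/100 = 22/25 L
Total solute = 13 + 22/25 = 347/25 L
Total volume = 26 + 4 = 30 L
Final concentration = 347/25/30 * 100 = 46.27%

46.27


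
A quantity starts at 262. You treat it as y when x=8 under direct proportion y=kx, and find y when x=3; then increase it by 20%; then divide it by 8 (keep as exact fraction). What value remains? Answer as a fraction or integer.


Start with 262.
Step 1: Direct prop: k = (262)/8; new y = k*3 = 262*3/8 = 393/4
Step 2: Increase by 20%: 393/4 * 120/100 = 1179/10
Step 3: Divide by 8: 1179/10 / 8 = 1179/80
Final result = 1179/80

1179/80


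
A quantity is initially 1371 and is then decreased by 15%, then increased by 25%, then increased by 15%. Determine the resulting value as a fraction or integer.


Start: 1371
Step 1: decrease by 15% => multiply by 85/100
  1371 * 85/100 = 23307/20
Step 2: increase by 25% => multiply by 125/100
  23307/20 * 125/100 = 23307/16
Step 3: increase by 15% => multiply by 115/100
  23307/16 * 115/100 = 536061/320
Final value = 536061/320

536061/320


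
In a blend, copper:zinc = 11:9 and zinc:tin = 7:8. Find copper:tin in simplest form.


Given a:b = 11:9 and b:c = 7:8
Make b consistent. Multiply first ratio by 7: a:b = 77:63
Multiply second ratio by 9: b:c = 63:72
Now b = 63 in both, so a:b:c = 77:63:72
Therefore a:c = 77:72
Simplify by GCD: a:c = 77:72

77:72


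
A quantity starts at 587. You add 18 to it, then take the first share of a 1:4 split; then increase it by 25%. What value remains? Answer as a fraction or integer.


Start with 587.
Step 1: Add 18: 587+18=605; split 1:4 first = 605*1/5 = 121
Step 2: Increase by 25%: 121 * 125/100 = 605/4
Final result = 605/4

605/4


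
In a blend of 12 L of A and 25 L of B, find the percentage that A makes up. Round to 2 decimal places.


Volume of A = 12 L
Volume of B = 25 L
Total volume = 12 + 25 = 37 L
Percentage of A = (12/37) * 100
= 32.43%

32.43


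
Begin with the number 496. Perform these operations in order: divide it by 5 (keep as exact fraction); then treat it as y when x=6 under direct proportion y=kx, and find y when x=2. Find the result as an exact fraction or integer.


Start with 496.
Step 1: Divide by 5: 496 / 5 = 496/5
Step 2: Direct prop: k = (496/5)/6; new y = k*2 = 496/5*2/6 = 496/15
Final result = 496/15

496/15


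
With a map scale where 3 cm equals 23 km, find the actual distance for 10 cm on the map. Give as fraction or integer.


Map scale: 3 cm = 23 km
Measured distance on map = 10 cm
Set up proportion: 10 * 23 / 3
= 230 / 3
= 230/3 km

230/3


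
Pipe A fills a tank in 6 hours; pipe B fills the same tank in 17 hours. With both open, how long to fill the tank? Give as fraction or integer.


Rate of A = 1/6 job per hour
Rate of B = 1/17 job per hour
Combined rate = 1/6 + 1/17
Find common denominator: (17 + 6)/(6*17) = 23/102
Combined rate = 23/102 job per hour
Time together = 1 / (23/102) = 102/23 hours

102/23


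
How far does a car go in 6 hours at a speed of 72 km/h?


Using distance = speed * time
Speed = 72 km/h
Time = 6 hours
Distance = 72 * 6
= 432 km

432


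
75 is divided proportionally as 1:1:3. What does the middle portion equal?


Ratio = 1:1:3
Total parts = 1 + 1 + 3 = 5
Value per part = 75 / 5 = 15
First share = 1 * 15 = 15
Middle share = 1 * 15 = 15
Third share = 3 * 15 = 45

15


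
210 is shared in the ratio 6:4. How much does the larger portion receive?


Total parts = 6 + 4 = 10
Value per part = 210 / 10 = 21
First share = 6 * 21 = 126
Second share = 4 * 21 = 84
Larger share = 126

126


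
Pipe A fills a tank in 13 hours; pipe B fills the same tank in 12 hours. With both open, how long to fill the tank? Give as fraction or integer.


Rate of A = 1/13 job per hour
Rate of B = 1/12 job per hour
Combined rate = 1/13 + 1/12
Find common denominator: (12 + 13)/(13*12) = 25/156
Combined rate = 25/156 job per hour
Time together = 1 / (25/156) = 156/25 hours

156/25


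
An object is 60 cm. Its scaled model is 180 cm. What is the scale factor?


Original length = 60 cm
Scaled length = 180 cm
Scale factor = 180 / 60
= 3

3


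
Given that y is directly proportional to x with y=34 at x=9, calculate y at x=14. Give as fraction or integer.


Direct proportion: y = kx
Find k: k = 34/9 = 34/9
Compute y at x=14: y = 34/9 * 14
y = 476/9

476/9


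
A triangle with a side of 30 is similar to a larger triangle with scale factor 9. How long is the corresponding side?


Similar triangles have proportional sides
Scale factor = 9
Smaller side = 30
Corresponding larger side = 30 * 9
= 270

270


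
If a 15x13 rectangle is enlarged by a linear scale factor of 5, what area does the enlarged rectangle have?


Original dimensions: 15 x 13
Enlargement factor = 5
New width = 15 * 5 = 75
New height = 13 * 5 = 65
New area = 75 * 65 = 4875

4875


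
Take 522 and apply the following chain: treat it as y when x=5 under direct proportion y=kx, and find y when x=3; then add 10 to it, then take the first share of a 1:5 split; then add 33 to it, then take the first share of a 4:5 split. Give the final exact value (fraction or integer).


Start with 522.
Step 1: Direct prop: k = (522)/5; new y = k*3 = 522*3/5 = 1566/5
Step 2: Add 10: 1566/5+10=1616/5; split 1:5 first = 1616/5*1/6 = 808/15
Step 3: Add 33: 808/15+33=1303/15; split 4:5 first = 1303/15*4/9 = 5212/135
Final result = 5212/135

5212/135


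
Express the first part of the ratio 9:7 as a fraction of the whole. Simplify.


Total parts = 9 + 7 = 16
First part fraction = 9/16
Simplify: 9/16 = 9/16

9/16


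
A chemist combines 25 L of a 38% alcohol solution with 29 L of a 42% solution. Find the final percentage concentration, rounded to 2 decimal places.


Solute in mixture 1 = 38% of 25 L = 25*38/100 = 19/2 L
Solute in mixture 2 = 42% of 29 L = 29*42/100 = 609/50 L
Total solute = 19/2 + 609/50 = 542/25 L
Total volume = 25 + 29 = 54 L
Final concentration = 542/25/54 * 100 = 40.15%

40.15


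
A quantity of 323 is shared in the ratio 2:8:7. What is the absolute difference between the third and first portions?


Total parts = 2 + 8 + 7 = 17
Value per part = 323 / 17 = 19
Shares: 2*19=38, 8*19=152, 7*19=133
Third share = 133, first share = 38
Difference = |133 - 38| = 95

95


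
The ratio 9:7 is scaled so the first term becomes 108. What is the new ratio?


Original ratio: 9:7
First term target: 108
Scale factor = 108 / 9 = 12
Multiply second term: 7 * 12 = 84
Equivalent ratio = 108:84

108:84


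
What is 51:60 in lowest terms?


Find GCD(51, 60)
GCD = 3
Divide both by 3: 51/3 = 17, 60/3 = 20
Simplified ratio = 17:20

17:20


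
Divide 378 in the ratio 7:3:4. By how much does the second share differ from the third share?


Total parts = 7 + 3 + 4 = 14
Value per part = 378 / 14 = 27
Shares: 7*27=189, 3*27=81, 4*27=108
Second share = 81, third share = 108
Difference = |81 - 108| = 27

27


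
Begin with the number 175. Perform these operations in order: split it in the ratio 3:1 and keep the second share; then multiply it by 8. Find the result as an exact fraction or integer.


Start with 175.
Step 1: Split 3:1, second share = 175 * 1/4 = 175/4
Step 2: Multiply by 8: 175/4 * 8 = 350
Final result = 350

350


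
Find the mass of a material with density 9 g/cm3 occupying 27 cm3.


Using mass = density * volume
Density = 9 g/cm3
Volume = 27 cm3
Mass = 9 * 27
= 243 g

243


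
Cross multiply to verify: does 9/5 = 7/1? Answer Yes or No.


Cross multiply to check 9/5 = 7/1
Left cross product: 9 * 1 = 9
Right cross product: 5 * 7 = 35
9 != 35
Not equal, so proportions differ => No

No


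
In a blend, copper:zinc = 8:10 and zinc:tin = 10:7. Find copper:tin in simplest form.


Given a:b = 8:10 and b:c = 10:7
Make b consistent. Multiply first ratio by 10: a:b = 80:100
Multiply second ratio by 10: b:c = 100:70
Now b = 100 in both, so a:b:c = 80:100:70
Therefore a:c = 80:70
Simplify by GCD: a:c = 8:7

8:7


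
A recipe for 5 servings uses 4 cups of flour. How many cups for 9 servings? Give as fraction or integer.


Original: 4 cups for 5 servings
Target servings = 9
Scaling factor = 9/5
New amount = 4 * 9/5
= 36/5
= 36/5 cups

36/5


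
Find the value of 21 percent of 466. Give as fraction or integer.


Compute 21% of 466
Convert percentage: 21% = 21/100
Multiply: 466 * 21/100
= 9786/100
= 4893/50

4893/50


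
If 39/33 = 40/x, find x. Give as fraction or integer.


Setting up: 39/33 = 40/x
Cross multiply: 39 * x = 33 * 40
39x = 1320
x = 1320/39
x = 440/13

440/13


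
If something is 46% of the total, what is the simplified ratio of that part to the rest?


Part = 46%, Remainder = 54%
Ratio = 46:54
GCD(46, 54) = 2
Simplify: 23:27 = 23:27

23:27


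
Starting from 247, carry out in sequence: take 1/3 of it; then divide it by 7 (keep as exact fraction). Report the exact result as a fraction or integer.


Start with 247.
Step 1: Take 1/3: 247 * 1/3 = 247/3
Step 2: Divide by 7: 247/3 / 7 = 247/21
Final result = 247/21

247/21


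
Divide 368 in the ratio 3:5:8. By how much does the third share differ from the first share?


Total parts = 3 + 5 + 8 = 16
Value per part = 368 / 16 = 23
Shares: 3*23=69, 5*23=115, 8*23=184
Third share = 184, first share = 69
Difference = |184 - 69| = 115

115


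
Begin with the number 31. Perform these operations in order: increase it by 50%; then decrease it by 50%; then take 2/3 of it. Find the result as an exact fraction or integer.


Start with 31.
Step 1: Increase by 50%: 31 * 150/100 = 93/2
Step 2: Decrease by 50%: 93/2 * 50/100 = 93/4
Step 3: Take 2/3: 93/4 * 2/3 = 31/2
Final result = 31/2

31/2


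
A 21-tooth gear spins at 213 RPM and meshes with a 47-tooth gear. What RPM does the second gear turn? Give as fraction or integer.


Gear ratio: teeth_A * RPM_A = teeth_B * RPM_B
21 * 213 = 47 * RPM_B
4473 = 47 * RPM_B
RPM_B = 4473 / 47
RPM_B = 4473/47

4473/47


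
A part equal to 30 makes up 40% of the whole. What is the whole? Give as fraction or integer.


Given: 30 is 40% of the whole
Set up: 30 = 40/100 * whole
whole = 30 * 100 / 40
whole = 3000 / 40
whole = 75

75


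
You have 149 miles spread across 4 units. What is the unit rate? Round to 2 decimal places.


Total miles = 149
Number of units = 4
Unit rate = 149 / 4
= 37.25 miles per unit

37.25


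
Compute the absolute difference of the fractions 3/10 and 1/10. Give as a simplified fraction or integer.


Simplify: 3/10 = 3/10 and 1/10 = 1/10
Find common denominator: LCD = 10
Convert: 3/10 and 1/10
Difference = |3 - 1|/10 = 2/10
Simplified = 1/5

1/5


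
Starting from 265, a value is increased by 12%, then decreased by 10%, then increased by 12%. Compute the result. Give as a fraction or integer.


Start: 265
Step 1: increase by 12% => multiply by 112/100
  265 * 112/100 = 1484/5
Step 2: decrease by 10% => multiply by 90/100
  1484/5 * 90/100 = 6678/25
Step 3: increase by 12% => multiply by 112/100
  6678/25 * 112/100 = 186984/625
Final value = 186984/625

186984/625


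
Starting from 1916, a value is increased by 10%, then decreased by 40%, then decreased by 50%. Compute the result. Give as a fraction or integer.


Start: 1916
Step 1: increase by 10% => multiply by 110/100
  1916 * 110/100 = 10538/5
Step 2: decrease by 40% => multiply by 60/100
  10538/5 * 60/100 = 31614/25
Step 3: decrease by 50% => multiply by 50/100
  31614/25 * 50/100 = 15807/25
Final value = 15807/25

15807/25


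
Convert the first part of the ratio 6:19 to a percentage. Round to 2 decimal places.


Total parts = 6 + 19 = 25
First part fraction = 6/25
Percentage = (6/25) * 100
= 0.24 * 100
= 24.00%

24.00


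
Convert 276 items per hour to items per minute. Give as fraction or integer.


Converting from per hour to per minute
Rate = 276 items per hour
Divide by 60: 276/60
= 23/5 items per minute

23/5


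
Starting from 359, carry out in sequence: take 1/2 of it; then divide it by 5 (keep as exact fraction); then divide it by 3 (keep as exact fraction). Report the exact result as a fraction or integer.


Start with 359.
Step 1: Take 1/2: 359 * 1/2 = 359/2
Step 2: Divide by 5: 359/2 / 5 = 359/10
Step 3: Divide by 3: 359/10 / 3 = 359/30
Final result = 359/30

359/30


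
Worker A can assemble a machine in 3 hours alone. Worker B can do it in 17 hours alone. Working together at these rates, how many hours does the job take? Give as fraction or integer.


Rate of A = 1/3 job per hour
Rate of B = 1/17 job per hour
Combined rate = 1/3 + 1/17
Find common denominator: (17 + 3)/(3*17) = 20/51
Combined rate = 20/51 job per hour
Time together = 1 / (20/51) = 51/20 hours

51/20


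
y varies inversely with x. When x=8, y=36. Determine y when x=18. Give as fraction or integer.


Inverse proportion: y = k/x
Find k: k = 8 * 36 = 288
Compute y at x=18: y = 288/18
y = 16

16


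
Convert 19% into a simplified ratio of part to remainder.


Part = 19%, Remainder = 81%
Ratio = 19:81
GCD(19, 81) = 1
Simplify: 19:81 = 19:81

19:81


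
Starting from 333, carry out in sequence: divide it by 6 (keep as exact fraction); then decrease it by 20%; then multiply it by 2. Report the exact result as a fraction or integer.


Start with 333.
Step 1: Divide by 6: 333 / 6 = 111/2
Step 2: Decrease by 20%: 111/2 * 80/100 = 222/5
Step 3: Multiply by 2: 222/5 * 2 = 444/5
Final result = 444/5

444/5


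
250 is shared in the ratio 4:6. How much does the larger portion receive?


Total parts = 4 + 6 = 10
Value per part = 250 / 10 = 25
First share = 4 * 25 = 100
Second share = 6 * 25 = 150
Larger share = 150

150


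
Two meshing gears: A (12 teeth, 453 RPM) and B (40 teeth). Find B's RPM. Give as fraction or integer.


Gear ratio: teeth_A * RPM_A = teeth_B * RPM_B
12 * 453 = 40 * RPM_B
5436 = 40 * RPM_B
RPM_B = 5436 / 40
RPM_B = 1359/10

1359/10


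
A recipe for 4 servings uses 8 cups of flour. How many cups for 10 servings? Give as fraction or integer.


Original: 8 cups for 4 servings
Target servings = 10
Scaling factor = 10/4
New amount = 8 * 10/4
= 80/4
= 20 cups

20


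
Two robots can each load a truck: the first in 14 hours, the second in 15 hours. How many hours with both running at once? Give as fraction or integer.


Rate of A = 1/14 job per hour
Rate of B = 1/15 job per hour
Combined rate = 1/14 + 1/15
Find common denominator: (15 + 14)/(14*15) = 29/210
Combined rate = 29/210 job per hour
Time together = 1 / (29/210) = 210/29 hours

210/29


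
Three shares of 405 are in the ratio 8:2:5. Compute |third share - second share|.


Total parts = 8 + 2 + 5 = 15
Value per part = 405 / 15 = 27
Shares: 8*27=216, 2*27=54, 5*27=135
Third share = 135, second share = 54
Difference = |135 - 54| = 81

81


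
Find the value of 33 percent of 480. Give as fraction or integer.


Compute 33% of 480
Convert percentage: 33% = 33/100
Multiply: 480 * 33/100
= 15840/100
= 792/5

792/5


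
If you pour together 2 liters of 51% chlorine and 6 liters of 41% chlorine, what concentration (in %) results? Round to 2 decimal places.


Solute in mixture 1 = 51% of 2 L = 2*51/100 = 51/50 L
Solute in mixture 2 = 41% of 6 L = 6*41/100 = 123/50 L
Total solute = 51/50 + 123/50 = 87/25 L
Total volume = 2 + 6 = 8 L
Final concentration = 87/25/8 * 100 = 43.50%

43.50


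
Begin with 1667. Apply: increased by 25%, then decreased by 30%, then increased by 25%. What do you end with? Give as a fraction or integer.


Start: 1667
Step 1: increase by 25% => multiply by 125/100
  1667 * 125/100 = 8335/4
Step 2: decrease by 30% => multiply by 70/100
  8335/4 * 70/100 = 11669/8
Step 3: increase by 25% => multiply by 125/100
  11669/8 * 125/100 = 58345/32
Final value = 58345/32

58345/32


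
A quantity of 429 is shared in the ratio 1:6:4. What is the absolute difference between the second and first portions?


Total parts = 1 + 6 + 4 = 11
Value per part = 429 / 11 = 39
Shares: 1*39=39, 6*39=234, 4*39=156
Second share = 234, first share = 39
Difference = |234 - 39| = 195

195


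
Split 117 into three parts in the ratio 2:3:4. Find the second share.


Ratio = 2:3:4
Total parts = 2 + 3 + 4 = 9
Value per part = 117 / 9 = 13
First share = 2 * 13 = 26
Middle share = 3 * 13 = 39
Third share = 4 * 13 = 52

39


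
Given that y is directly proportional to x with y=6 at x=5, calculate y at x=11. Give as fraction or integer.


Direct proportion: y = kx
Find k: k = 6/5 = 6/5
Compute y at x=11: y = 6/5 * 11
y = 66/5

66/5


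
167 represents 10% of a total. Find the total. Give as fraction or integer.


Given: 167 is 10% of the whole
Set up: 167 = 10/100 * whole
whole = 167 * 100 / 10
whole = 16700 / 10
whole = 1670

1670


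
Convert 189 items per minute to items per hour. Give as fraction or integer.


Converting from per minute to per hour
Rate = 189 items per minute
Multiply by 60: 189 * 60
= 11340 items per hour

11340


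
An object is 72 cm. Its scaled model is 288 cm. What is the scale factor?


Original length = 72 cm
Scaled length = 288 cm
Scale factor = 288 / 72
= 4

4
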